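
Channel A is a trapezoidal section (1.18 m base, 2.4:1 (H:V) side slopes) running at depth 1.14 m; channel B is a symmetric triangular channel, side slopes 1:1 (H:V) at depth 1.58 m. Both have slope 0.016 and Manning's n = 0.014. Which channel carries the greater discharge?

Channel A: With bottom width b = 1.18 m and side slope z = 2.4: A = (b + zy)y = (1.18 + 2.4×1.14)×1.14 = 4.464 m²; P = b + 2y√(1+z²) = 1.18 + 2×1.14×2.6 = 7.108 m. Hydraulic radius R = A/P = 4.464/7.108 = 0.6281 m. Q_A = (1/0.014)·4.464·0.6281^(2/3)·√0.016 = 29.58 m³/s.
Channel B: For a triangular section with side slope z = 1: A = zy² = 1×1.58² = 2.496 m²; P = 2y√(1+z²) = 2×1.58×1.414 = 4.469 m. Hydraulic radius R = A/P = 2.496/4.469 = 0.5586 m. Q_B = (1/0.014)·2.496·0.5586^(2/3)·√0.016 = 15.3 m³/s.
Q_A = 29.58 m³/s vs Q_B = 15.3 m³/s, so channel A carries more.

channel A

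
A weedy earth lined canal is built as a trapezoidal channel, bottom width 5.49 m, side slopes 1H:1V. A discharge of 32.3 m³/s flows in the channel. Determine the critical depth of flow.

y_c = 1.39 m

At critical depth, Q² T / (g A³) = 1, i.e. A³/T = Q²/g = 32.3²/9.81 = 106.3.
Try y = 1.07 m: A³/T = 45.33 — low.
Try y = 1.75 m: A³/T = 226.2 — high.
Try y = 1.39 m: A³/T = 105.8 — matches.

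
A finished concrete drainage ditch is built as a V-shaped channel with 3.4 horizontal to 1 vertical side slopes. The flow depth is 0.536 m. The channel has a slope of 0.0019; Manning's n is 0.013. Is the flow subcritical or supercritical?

For a triangular section with side slope z = 3.4: A = zy² = 3.4×0.536² = 0.9768 m²; P = 2y√(1+z²) = 2×0.536×3.544 = 3.799 m.
Hydraulic radius R = A/P = 0.9768/3.799 = 0.2571 m.
V = (1/n) R^(2/3) √S = (1/0.013) × 0.2571^(2/3) × √0.0019 = 1.356 m/s. Hydraulic depth D_h = A/T = 0.9768/3.645 = 0.268 m.
Froude number Fr = V/√(g·D_h) = 1.356/√(9.81×0.268) = 0.836, which is less than 1, so the flow is subcritical.

subcritical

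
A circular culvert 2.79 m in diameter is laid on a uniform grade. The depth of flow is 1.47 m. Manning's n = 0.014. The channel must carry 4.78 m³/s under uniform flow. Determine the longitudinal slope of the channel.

For a circular section of diameter D = 2.79 m at depth y = 1.47 m, the central angle is θ = 2 arccos(1 − 2y/D) = 3.249 rad. Then A = (D²/8)(θ − sin θ) = 3.266 m² and P = Dθ/2 = 4.533 m.
Hydraulic radius R = A/P = 3.266/4.533 = 0.7205 m.
From Manning's equation, S = [nQ / (1 A R^(2/3))]² = [0.014 × 4.78 / (1 × 3.266 × 0.7205^(2/3))]² = 0.00065.

S = 0.00065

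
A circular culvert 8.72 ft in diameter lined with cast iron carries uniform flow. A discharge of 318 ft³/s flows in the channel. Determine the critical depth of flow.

At critical depth, Q² T / (g A³) = 1, i.e. A³/T = Q²/g = 318²/32.2 = 3140.
At y = 3.84 ft: A³/T = 1879 — low.
At y = 4.39 ft: A³/T = 3134 — ≈ 3140.

y_c = 4.39 ft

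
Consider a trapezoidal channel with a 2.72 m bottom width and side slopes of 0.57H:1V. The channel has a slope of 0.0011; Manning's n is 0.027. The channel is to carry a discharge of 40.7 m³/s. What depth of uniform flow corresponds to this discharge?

Manning's equation rearranged: A R^(2/3) = nQ / (1·√S) = 0.027 × 40.7 / (√0.0011) = 33.13.
At y = 5.35 m: A R^(2/3) = 49.86 — over.
At y = 4.35 m: A R^(2/3) = 33.17 — ≈ 33.13.

y_n = 4.35 m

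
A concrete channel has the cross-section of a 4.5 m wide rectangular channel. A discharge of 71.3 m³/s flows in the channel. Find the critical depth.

For a rectangular channel, critical depth y_c = (q²/g)^(1/3) where q = Q/b = 71.3/4.5 = 15.84 m²/s.
So y_c = (15.84²/9.81)^(1/3) = 2.95 m.

y_c = 2.95 m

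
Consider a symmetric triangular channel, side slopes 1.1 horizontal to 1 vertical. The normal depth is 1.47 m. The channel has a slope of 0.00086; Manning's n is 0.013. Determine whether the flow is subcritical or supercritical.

For a triangular section with side slope z = 1.1: A = zy² = 1.1×1.47² = 2.377 m²; P = 2y√(1+z²) = 2×1.47×1.487 = 4.371 m.
Hydraulic radius R = A/P = 2.377/4.371 = 0.5439 m.
V = (1/n) R^(2/3) √S = (1/0.013) × 0.5439^(2/3) × √0.00086 = 1.503 m/s. Hydraulic depth D_h = A/T = 2.377/3.234 = 0.735 m.
Froude number Fr = V/√(g·D_h) = 1.503/√(9.81×0.735) = 0.56, which is less than 1, so the flow is subcritical.

subcritical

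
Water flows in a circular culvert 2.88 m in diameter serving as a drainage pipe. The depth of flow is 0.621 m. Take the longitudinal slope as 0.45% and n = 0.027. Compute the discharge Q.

For a circular section of diameter D = 2.88 m at depth y = 0.621 m, the central angle is θ = 2 arccos(1 − 2y/D) = 1.932 rad. Then A = (D²/8)(θ − sin θ) = 1.033 m² and P = Dθ/2 = 2.782 m.
Hydraulic radius R = A/P = 1.033/2.782 = 0.3713 m.
Manning's equation: Q = (1/n) A R^(2/3) S^(1/2) = (1/0.027) × 1.033 × 0.3713^(2/3) × 0.0045^(1/2) = 1.33 m³/s.

Q = 1.33 m³/s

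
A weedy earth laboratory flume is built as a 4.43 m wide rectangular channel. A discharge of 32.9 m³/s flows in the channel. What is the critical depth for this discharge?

For a rectangular channel, critical depth y_c = (q²/g)^(1/3) where q = Q/b = 32.9/4.43 = 7.427 m²/s.
So y_c = (7.427²/9.81)^(1/3) = 1.78 m.

y_c = 1.78 m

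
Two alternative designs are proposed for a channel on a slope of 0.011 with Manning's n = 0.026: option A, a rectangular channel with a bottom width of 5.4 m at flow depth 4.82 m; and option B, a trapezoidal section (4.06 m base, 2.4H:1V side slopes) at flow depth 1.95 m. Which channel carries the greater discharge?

channel A

Channel A: Flow area A = b·y = 5.4 × 4.82 = 26.03 m². Wetted perimeter P = b + 2y = 5.4 + 2×4.82 = 15.04 m. Hydraulic radius R = A/P = 26.03/15.04 = 1.731 m. Q_A = (1/0.026)·26.03·1.731^(2/3)·√0.011 = 151.3 m³/s.
Channel B: With bottom width b = 4.06 m and side slope z = 2.4: A = (b + zy)y = (4.06 + 2.4×1.95)×1.95 = 17.04 m²; P = b + 2y√(1+z²) = 4.06 + 2×1.95×2.6 = 14.2 m. Hydraulic radius R = A/P = 17.04/14.2 = 1.2 m. Q_B = (1/0.026)·17.04·1.2^(2/3)·√0.011 = 77.64 m³/s.
Q_A = 151.3 m³/s vs Q_B = 77.64 m³/s, so channel A carries more.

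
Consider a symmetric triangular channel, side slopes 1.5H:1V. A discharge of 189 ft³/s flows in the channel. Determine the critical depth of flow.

At critical depth, Q² T / (g A³) = 1, i.e. A³/T = Q²/g = 189²/32.2 = 1109.
Trying y = 4.38 ft: A³/T = 1814 — over.
Trying y = 2.81 ft: A³/T = 197.1 — short.
Trying y = 3.97 ft: A³/T = 1109 — ≈ 1109.

y_c = 3.97 ft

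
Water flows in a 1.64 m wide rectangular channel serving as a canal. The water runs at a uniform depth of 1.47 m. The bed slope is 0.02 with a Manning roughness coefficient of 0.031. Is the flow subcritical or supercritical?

subcritical

Flow area A = b·y = 1.64 × 1.47 = 2.411 m². Wetted perimeter P = b + 2y = 1.64 + 2×1.47 = 4.58 m.
Hydraulic radius R = A/P = 2.411/4.58 = 0.5264 m.
V = (1/n) R^(2/3) √S = (1/0.031) × 0.5264^(2/3) × √0.02 = 2.974 m/s. Hydraulic depth D_h = A/T = 2.411/1.64 = 1.47 m.
Froude number Fr = V/√(g·D_h) = 2.974/√(9.81×1.47) = 0.783, which is less than 1, so the flow is subcritical.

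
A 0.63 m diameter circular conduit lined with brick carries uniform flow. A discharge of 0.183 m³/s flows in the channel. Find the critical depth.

At critical depth, Q² T / (g A³) = 1, i.e. A³/T = Q²/g = 0.183²/9.81 = 0.003414.
Try y = 0.209 m: A³/T = 0.001244 — too small.
Try y = 0.272 m: A³/T = 0.003428 — close enough.

y_c = 0.272 m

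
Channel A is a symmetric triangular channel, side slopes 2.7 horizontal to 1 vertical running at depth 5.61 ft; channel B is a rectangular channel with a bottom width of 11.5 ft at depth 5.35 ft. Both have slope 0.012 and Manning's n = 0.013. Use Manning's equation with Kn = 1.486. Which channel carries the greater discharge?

channel A

Channel A: For a triangular section with side slope z = 2.7: A = zy² = 2.7×5.61² = 84.97 ft²; P = 2y√(1+z²) = 2×5.61×2.879 = 32.31 ft. Hydraulic radius R = A/P = 84.97/32.31 = 2.63 ft. Q_A = (1.486/0.013)·84.97·2.63^(2/3)·√0.012 = 2028 ft³/s.
Channel B: Flow area A = b·y = 11.5 × 5.35 = 61.52 ft². Wetted perimeter P = b + 2y = 11.5 + 2×5.35 = 22.2 ft. Hydraulic radius R = A/P = 61.52/22.2 = 2.771 ft. Q_B = (1.486/0.013)·61.52·2.771^(2/3)·√0.012 = 1520 ft³/s.
Q_A = 2028 ft³/s vs Q_B = 1520 ft³/s, so channel A carries more.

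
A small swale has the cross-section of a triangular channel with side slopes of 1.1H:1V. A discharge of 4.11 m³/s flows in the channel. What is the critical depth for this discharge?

y_c = 1.23 m

At critical depth, Q² T / (g A³) = 1, i.e. A³/T = Q²/g = 4.11²/9.81 = 1.722.
At y = 1.38 m: A³/T = 3.028 — over.
At y = 1.23 m: A³/T = 1.703 — close enough.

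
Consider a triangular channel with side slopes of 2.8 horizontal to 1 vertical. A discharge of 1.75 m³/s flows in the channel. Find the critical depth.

y_c = 0.603 m

At critical depth, Q² T / (g A³) = 1, i.e. A³/T = Q²/g = 1.75²/9.81 = 0.3122.
Try y = 0.67 m: A³/T = 0.5292 — high.
Try y = 0.603 m: A³/T = 0.3125 — ≈ 0.3122.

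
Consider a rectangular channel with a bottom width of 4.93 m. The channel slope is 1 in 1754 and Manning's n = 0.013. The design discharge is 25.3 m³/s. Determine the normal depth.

Manning's equation rearranged: A R^(2/3) = nQ / (1·√S) = 0.013 × 25.3 / (√0.0005701) = 13.77.
Try y = 2.86 m: A R^(2/3) = 17 — too large.
Try y = 2.44 m: A R^(2/3) = 13.78 — ≈ 13.77.

y_n = 2.44 m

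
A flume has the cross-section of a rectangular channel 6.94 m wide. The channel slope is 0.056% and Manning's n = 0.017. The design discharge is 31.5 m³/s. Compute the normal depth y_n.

y_n = 2.53 m

Manning's equation rearranged: A R^(2/3) = nQ / (1·√S) = 0.017 × 31.5 / (√0.00056) = 22.63.
Try y = 2.94 m: A R^(2/3) = 27.81 — over.
Try y = 1.77 m: A R^(2/3) = 13.66 — short.
Try y = 2.53 m: A R^(2/3) = 22.63 — close enough.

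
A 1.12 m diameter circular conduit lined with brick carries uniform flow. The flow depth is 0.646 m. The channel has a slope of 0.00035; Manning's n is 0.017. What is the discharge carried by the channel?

For a circular section of diameter D = 1.12 m at depth y = 0.646 m, the central angle is θ = 2 arccos(1 − 2y/D) = 3.45 rad. Then A = (D²/8)(θ − sin θ) = 0.5885 m² and P = Dθ/2 = 1.932 m.
Hydraulic radius R = A/P = 0.5885/1.932 = 0.3046 m.
Manning's equation: Q = (1/n) A R^(2/3) S^(1/2) = (1/0.017) × 0.5885 × 0.3046^(2/3) × 0.00035^(1/2) = 0.293 m³/s.

Q = 0.293 m³/s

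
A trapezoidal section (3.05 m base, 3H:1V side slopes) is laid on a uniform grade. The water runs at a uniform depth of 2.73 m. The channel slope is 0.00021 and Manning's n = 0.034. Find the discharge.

With bottom width b = 3.05 m and side slope z = 3: A = (b + zy)y = (3.05 + 3×2.73)×2.73 = 30.69 m²; P = b + 2y√(1+z²) = 3.05 + 2×2.73×3.162 = 20.32 m.
Hydraulic radius R = A/P = 30.69/20.32 = 1.51 m.
Manning's equation: Q = (1/n) A R^(2/3) S^(1/2) = (1/0.034) × 30.69 × 1.51^(2/3) × 0.00021^(1/2) = 17.2 m³/s.

Q = 17.2 m³/s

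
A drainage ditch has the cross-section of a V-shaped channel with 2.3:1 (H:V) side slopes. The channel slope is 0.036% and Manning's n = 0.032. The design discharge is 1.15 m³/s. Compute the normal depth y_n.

y_n = 1.14 m

Manning's equation rearranged: A R^(2/3) = nQ / (1·√S) = 0.032 × 1.15 / (√0.00036) = 1.94.
At y = 0.907 m: A R^(2/3) = 1.054 — too small.
At y = 1.14 m: A R^(2/3) = 1.94 — matches.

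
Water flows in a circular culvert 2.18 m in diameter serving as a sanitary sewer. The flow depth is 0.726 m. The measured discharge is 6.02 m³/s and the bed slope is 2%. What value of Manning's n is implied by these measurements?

n = 0.014

For a circular section of diameter D = 2.18 m at depth y = 0.726 m, the central angle is θ = 2 arccos(1 − 2y/D) = 2.461 rad. Then A = (D²/8)(θ − sin θ) = 1.088 m² and P = Dθ/2 = 2.682 m.
Hydraulic radius R = A/P = 1.088/2.682 = 0.4056 m.
Rearranging Manning's equation: n = (1/Q) A R^(2/3) S^(1/2) = (1/6.02) × 1.088 × 0.4056^(2/3) × √0.02 = 0.014.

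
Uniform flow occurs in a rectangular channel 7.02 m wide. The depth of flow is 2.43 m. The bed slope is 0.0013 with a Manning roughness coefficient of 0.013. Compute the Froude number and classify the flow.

subcritical

Flow area A = b·y = 7.02 × 2.43 = 17.06 m². Wetted perimeter P = b + 2y = 7.02 + 2×2.43 = 11.88 m.
Hydraulic radius R = A/P = 17.06/11.88 = 1.436 m.
V = (1/n) R^(2/3) √S = (1/0.013) × 1.436^(2/3) × √0.0013 = 3.53 m/s. Hydraulic depth D_h = A/T = 17.06/7.02 = 2.43 m.
Froude number Fr = V/√(g·D_h) = 3.53/√(9.81×2.43) = 0.723, which is less than 1, so the flow is subcritical.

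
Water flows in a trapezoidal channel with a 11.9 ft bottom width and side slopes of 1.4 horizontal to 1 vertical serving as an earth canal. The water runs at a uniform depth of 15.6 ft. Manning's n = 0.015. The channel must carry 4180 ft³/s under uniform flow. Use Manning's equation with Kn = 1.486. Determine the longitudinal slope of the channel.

With bottom width b = 11.9 ft and side slope z = 1.4: A = (b + zy)y = (11.9 + 1.4×15.6)×15.6 = 526.3 ft²; P = b + 2y√(1+z²) = 11.9 + 2×15.6×1.72 = 65.58 ft.
Hydraulic radius R = A/P = 526.3/65.58 = 8.026 ft.
From Manning's equation, S = [nQ / (1.486 A R^(2/3))]² = [0.015 × 4180 / (1.486 × 526.3 × 8.026^(2/3))]² = 0.0004.

S = 0.0004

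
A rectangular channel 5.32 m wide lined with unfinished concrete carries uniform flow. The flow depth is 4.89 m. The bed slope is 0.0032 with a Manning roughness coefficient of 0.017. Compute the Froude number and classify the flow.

subcritical

Flow area A = b·y = 5.32 × 4.89 = 26.01 m². Wetted perimeter P = b + 2y = 5.32 + 2×4.89 = 15.1 m.
Hydraulic radius R = A/P = 26.01/15.1 = 1.723 m.
V = (1/n) R^(2/3) √S = (1/0.017) × 1.723^(2/3) × √0.0032 = 4.782 m/s. Hydraulic depth D_h = A/T = 26.01/5.32 = 4.89 m.
Froude number Fr = V/√(g·D_h) = 4.782/√(9.81×4.89) = 0.69, which is less than 1, so the flow is subcritical.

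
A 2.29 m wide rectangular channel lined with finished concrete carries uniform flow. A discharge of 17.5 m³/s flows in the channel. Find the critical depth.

y_c = 1.81 m

For a rectangular channel, critical depth y_c = (q²/g)^(1/3) where q = Q/b = 17.5/2.29 = 7.642 m²/s.
So y_c = (7.642²/9.81)^(1/3) = 1.81 m.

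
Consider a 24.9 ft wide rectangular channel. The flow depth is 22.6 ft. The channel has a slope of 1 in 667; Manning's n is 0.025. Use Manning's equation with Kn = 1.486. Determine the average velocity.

V = 9.23 ft/s

Flow area A = b·y = 24.9 × 22.6 = 562.7 ft². Wetted perimeter P = b + 2y = 24.9 + 2×22.6 = 70.1 ft.
Hydraulic radius R = A/P = 562.7/70.1 = 8.028 ft.
From Manning's equation, V = (1.486/n) R^(2/3) S^(1/2) = (1.486/0.025) × 8.028^(2/3) × 0.001499^(1/2) = 9.23 ft/s.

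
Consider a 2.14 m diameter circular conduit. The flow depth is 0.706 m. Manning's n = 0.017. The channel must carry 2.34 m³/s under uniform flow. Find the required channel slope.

S = 0.0051

For a circular section of diameter D = 2.14 m at depth y = 0.706 m, the central angle is θ = 2 arccos(1 − 2y/D) = 2.447 rad. Then A = (D²/8)(θ − sin θ) = 1.035 m² and P = Dθ/2 = 2.619 m.
Hydraulic radius R = A/P = 1.035/2.619 = 0.3951 m.
From Manning's equation, S = [nQ / (1 A R^(2/3))]² = [0.017 × 2.34 / (1 × 1.035 × 0.3951^(2/3))]² = 0.0051.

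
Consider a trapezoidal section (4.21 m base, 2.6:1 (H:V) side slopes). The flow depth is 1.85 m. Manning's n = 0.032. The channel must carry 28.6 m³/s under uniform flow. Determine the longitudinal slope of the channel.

With bottom width b = 4.21 m and side slope z = 2.6: A = (b + zy)y = (4.21 + 2.6×1.85)×1.85 = 16.69 m²; P = b + 2y√(1+z²) = 4.21 + 2×1.85×2.786 = 14.52 m.
Hydraulic radius R = A/P = 16.69/14.52 = 1.149 m.
From Manning's equation, S = [nQ / (1 A R^(2/3))]² = [0.032 × 28.6 / (1 × 16.69 × 1.149^(2/3))]² = 0.0025.

S = 0.0025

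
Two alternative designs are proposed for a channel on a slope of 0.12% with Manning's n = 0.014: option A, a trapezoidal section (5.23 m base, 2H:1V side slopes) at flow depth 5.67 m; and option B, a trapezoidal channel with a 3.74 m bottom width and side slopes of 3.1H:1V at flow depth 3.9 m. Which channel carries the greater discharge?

channel A

Channel A: With bottom width b = 5.23 m and side slope z = 2: A = (b + zy)y = (5.23 + 2×5.67)×5.67 = 93.95 m²; P = b + 2y√(1+z²) = 5.23 + 2×5.67×2.236 = 30.59 m. Hydraulic radius R = A/P = 93.95/30.59 = 3.072 m. Q_A = (1/0.014)·93.95·3.072^(2/3)·√0.0012 = 491.2 m³/s.
Channel B: With bottom width b = 3.74 m and side slope z = 3.1: A = (b + zy)y = (3.74 + 3.1×3.9)×3.9 = 61.74 m²; P = b + 2y√(1+z²) = 3.74 + 2×3.9×3.257 = 29.15 m. Hydraulic radius R = A/P = 61.74/29.15 = 2.118 m. Q_B = (1/0.014)·61.74·2.118^(2/3)·√0.0012 = 251.9 m³/s.
Q_A = 491.2 m³/s vs Q_B = 251.9 m³/s, so channel A carries more.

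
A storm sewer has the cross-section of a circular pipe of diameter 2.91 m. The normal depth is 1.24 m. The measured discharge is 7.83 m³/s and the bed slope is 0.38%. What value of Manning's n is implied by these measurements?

For a circular section of diameter D = 2.91 m at depth y = 1.24 m, the central angle is θ = 2 arccos(1 − 2y/D) = 2.845 rad. Then A = (D²/8)(θ − sin θ) = 2.702 m² and P = Dθ/2 = 4.139 m.
Hydraulic radius R = A/P = 2.702/4.139 = 0.6528 m.
Rearranging Manning's equation: n = (1/Q) A R^(2/3) S^(1/2) = (1/7.83) × 2.702 × 0.6528^(2/3) × √0.0038 = 0.016.

n = 0.016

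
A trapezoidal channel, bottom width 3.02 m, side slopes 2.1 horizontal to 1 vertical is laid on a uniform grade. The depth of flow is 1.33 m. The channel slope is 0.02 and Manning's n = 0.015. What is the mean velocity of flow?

V = 8.39 m/s

With bottom width b = 3.02 m and side slope z = 2.1: A = (b + zy)y = (3.02 + 2.1×1.33)×1.33 = 7.731 m²; P = b + 2y√(1+z²) = 3.02 + 2×1.33×2.326 = 9.207 m.
Hydraulic radius R = A/P = 7.731/9.207 = 0.8397 m.
From Manning's equation, V = (1/n) R^(2/3) S^(1/2) = (1/0.015) × 0.8397^(2/3) × 0.02^(1/2) = 8.39 m/s.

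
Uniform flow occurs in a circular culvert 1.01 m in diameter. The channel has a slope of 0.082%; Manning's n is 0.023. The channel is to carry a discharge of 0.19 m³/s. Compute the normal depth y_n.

y_n = 0.491 m

Manning's equation rearranged: A R^(2/3) = nQ / (1·√S) = 0.023 × 0.19 / (√0.00082) = 0.1526.
Trying y = 0.425 m: A R^(2/3) = 0.1183 — too small.
Trying y = 0.57 m: A R^(2/3) = 0.1954 — too large.
Trying y = 0.491 m: A R^(2/3) = 0.1525 — ≈ 0.1526.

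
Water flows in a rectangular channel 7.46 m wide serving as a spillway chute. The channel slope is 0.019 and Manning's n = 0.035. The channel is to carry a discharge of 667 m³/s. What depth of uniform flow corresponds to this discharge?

y_n = 11.4 m

Manning's equation rearranged: A R^(2/3) = nQ / (1·√S) = 0.035 × 667 / (√0.019) = 169.4.
Trying y = 13.7 m: A R^(2/3) = 209.4 — over.
Trying y = 9.08 m: A R^(2/3) = 129.5 — short.
Trying y = 11.4 m: A R^(2/3) = 169.4 — matches.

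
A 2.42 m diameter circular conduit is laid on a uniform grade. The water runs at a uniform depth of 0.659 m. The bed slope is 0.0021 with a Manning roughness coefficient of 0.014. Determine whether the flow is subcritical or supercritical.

For a circular section of diameter D = 2.42 m at depth y = 0.659 m, the central angle is θ = 2 arccos(1 − 2y/D) = 2.196 rad. Then A = (D²/8)(θ − sin θ) = 1.014 m² and P = Dθ/2 = 2.657 m.
Hydraulic radius R = A/P = 1.014/2.657 = 0.3816 m.
V = (1/n) R^(2/3) √S = (1/0.014) × 0.3816^(2/3) × √0.0021 = 1.722 m/s. Hydraulic depth D_h = A/T = 1.014/2.155 = 0.4706 m.
Froude number Fr = V/√(g·D_h) = 1.722/√(9.81×0.4706) = 0.801, which is less than 1, so the flow is subcritical.

subcritical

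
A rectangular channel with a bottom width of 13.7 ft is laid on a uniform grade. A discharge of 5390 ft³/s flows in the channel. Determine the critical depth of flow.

y_c = 16.9 ft

For a rectangular channel, critical depth y_c = (q²/g)^(1/3) where q = Q/b = 5390/13.7 = 393.4 ft²/s.
So y_c = (393.4²/32.2)^(1/3) = 16.9 ft.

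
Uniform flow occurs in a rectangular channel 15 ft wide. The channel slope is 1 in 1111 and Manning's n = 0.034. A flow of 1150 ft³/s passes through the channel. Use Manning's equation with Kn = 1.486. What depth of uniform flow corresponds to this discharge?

Manning's equation rearranged: A R^(2/3) = nQ / (1.486·√S) = 0.034 × 1150 / (1.486 × √0.0009001) = 877.
Trying y = 23.9 ft: A R^(2/3) = 1145 — too large.
Trying y = 19 ft: A R^(2/3) = 874.8 — matches.

y_n = 19 ft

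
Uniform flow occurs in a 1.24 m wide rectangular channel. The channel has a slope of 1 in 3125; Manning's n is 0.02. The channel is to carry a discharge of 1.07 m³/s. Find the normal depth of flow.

Manning's equation rearranged: A R^(2/3) = nQ / (1·√S) = 0.02 × 1.07 / (√0.00032) = 1.196.
Try y = 1.78 m: A R^(2/3) = 1.315 — too large.
Try y = 1.35 m: A R^(2/3) = 0.9461 — too small.
Try y = 1.64 m: A R^(2/3) = 1.194 — ≈ 1.196.

y_n = 1.64 m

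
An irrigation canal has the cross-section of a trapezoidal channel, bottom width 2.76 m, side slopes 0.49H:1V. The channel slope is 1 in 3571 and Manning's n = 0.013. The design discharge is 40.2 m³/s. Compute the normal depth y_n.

Manning's equation rearranged: A R^(2/3) = nQ / (1·√S) = 0.013 × 40.2 / (√0.00028) = 31.23.
At y = 5.35 m: A R^(2/3) = 45.12 — high.
At y = 3.31 m: A R^(2/3) = 18.42 — low.
At y = 4.41 m: A R^(2/3) = 31.21 — matches.

y_n = 4.41 m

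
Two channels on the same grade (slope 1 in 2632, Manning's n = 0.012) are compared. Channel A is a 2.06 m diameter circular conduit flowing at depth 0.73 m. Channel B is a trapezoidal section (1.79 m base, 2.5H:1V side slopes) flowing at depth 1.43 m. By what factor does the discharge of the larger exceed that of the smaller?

Channel A: For a circular section of diameter D = 2.06 m at depth y = 0.73 m, the central angle is θ = 2 arccos(1 − 2y/D) = 2.551 rad. Then A = (D²/8)(θ − sin θ) = 1.057 m² and P = Dθ/2 = 2.627 m. Hydraulic radius R = A/P = 1.057/2.627 = 0.4025 m. Q_A = (1/0.012)·1.057·0.4025^(2/3)·√0.0003799 = 0.9362 m³/s.
Channel B: With bottom width b = 1.79 m and side slope z = 2.5: A = (b + zy)y = (1.79 + 2.5×1.43)×1.43 = 7.672 m²; P = b + 2y√(1+z²) = 1.79 + 2×1.43×2.693 = 9.491 m. Hydraulic radius R = A/P = 7.672/9.491 = 0.8084 m. Q_B = (1/0.012)·7.672·0.8084^(2/3)·√0.0003799 = 10.81 m³/s.
The larger discharge is 10.81 m³/s and the smaller is 0.9362 m³/s; the ratio is 11.6.

11.6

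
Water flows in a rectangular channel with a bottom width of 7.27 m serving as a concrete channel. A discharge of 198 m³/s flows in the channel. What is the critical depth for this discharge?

y_c = 4.23 m

For a rectangular channel, critical depth y_c = (q²/g)^(1/3) where q = Q/b = 198/7.27 = 27.24 m²/s.
So y_c = (27.24²/9.81)^(1/3) = 4.23 m.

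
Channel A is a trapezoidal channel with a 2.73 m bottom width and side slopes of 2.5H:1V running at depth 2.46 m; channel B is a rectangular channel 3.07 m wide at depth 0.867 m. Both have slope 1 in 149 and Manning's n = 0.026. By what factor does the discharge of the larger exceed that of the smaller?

Channel A: With bottom width b = 2.73 m and side slope z = 2.5: A = (b + zy)y = (2.73 + 2.5×2.46)×2.46 = 21.84 m²; P = b + 2y√(1+z²) = 2.73 + 2×2.46×2.693 = 15.98 m. Hydraulic radius R = A/P = 21.84/15.98 = 1.367 m. Q_A = (1/0.026)·21.84·1.367^(2/3)·√0.006711 = 84.79 m³/s.
Channel B: Flow area A = b·y = 3.07 × 0.867 = 2.662 m². Wetted perimeter P = b + 2y = 3.07 + 2×0.867 = 4.804 m. Hydraulic radius R = A/P = 2.662/4.804 = 0.5541 m. Q_B = (1/0.026)·2.662·0.5541^(2/3)·√0.006711 = 5.658 m³/s.
The larger discharge is 84.79 m³/s and the smaller is 5.658 m³/s; the ratio is 15.

15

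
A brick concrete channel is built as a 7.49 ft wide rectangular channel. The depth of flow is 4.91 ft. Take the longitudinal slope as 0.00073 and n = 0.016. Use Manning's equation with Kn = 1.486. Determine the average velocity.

Flow area A = b·y = 7.49 × 4.91 = 36.78 ft². Wetted perimeter P = b + 2y = 7.49 + 2×4.91 = 17.31 ft.
Hydraulic radius R = A/P = 36.78/17.31 = 2.125 ft.
From Manning's equation, V = (1.486/n) R^(2/3) S^(1/2) = (1.486/0.016) × 2.125^(2/3) × 0.00073^(1/2) = 4.15 ft/s.

V = 4.15 ft/s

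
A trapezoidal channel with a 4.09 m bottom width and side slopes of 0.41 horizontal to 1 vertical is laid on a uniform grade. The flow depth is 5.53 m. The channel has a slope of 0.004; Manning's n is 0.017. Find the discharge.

Q = 221 m³/s

With bottom width b = 4.09 m and side slope z = 0.41: A = (b + zy)y = (4.09 + 0.41×5.53)×5.53 = 35.16 m²; P = b + 2y√(1+z²) = 4.09 + 2×5.53×1.081 = 16.04 m.
Hydraulic radius R = A/P = 35.16/16.04 = 2.191 m.
Manning's equation: Q = (1/n) A R^(2/3) S^(1/2) = (1/0.017) × 35.16 × 2.191^(2/3) × 0.004^(1/2) = 221 m³/s.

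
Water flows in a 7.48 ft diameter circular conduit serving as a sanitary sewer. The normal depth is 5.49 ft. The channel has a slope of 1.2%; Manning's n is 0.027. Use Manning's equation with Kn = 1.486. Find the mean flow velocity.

For a circular section of diameter D = 7.48 ft at depth y = 5.49 ft, the central angle is θ = 2 arccos(1 − 2y/D) = 4.115 rad. Then A = (D²/8)(θ − sin θ) = 34.57 ft² and P = Dθ/2 = 15.39 ft.
Hydraulic radius R = A/P = 34.57/15.39 = 2.246 ft.
From Manning's equation, V = (1.486/n) R^(2/3) S^(1/2) = (1.486/0.027) × 2.246^(2/3) × 0.012^(1/2) = 10.3 ft/s.

V = 10.3 ft/s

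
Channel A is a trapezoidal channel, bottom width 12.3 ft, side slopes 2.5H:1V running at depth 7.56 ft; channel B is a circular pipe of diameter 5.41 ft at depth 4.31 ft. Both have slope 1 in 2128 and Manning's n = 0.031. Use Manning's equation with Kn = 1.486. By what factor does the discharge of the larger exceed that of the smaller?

Channel A: With bottom width b = 12.3 ft and side slope z = 2.5: A = (b + zy)y = (12.3 + 2.5×7.56)×7.56 = 235.9 ft²; P = b + 2y√(1+z²) = 12.3 + 2×7.56×2.693 = 53.01 ft. Hydraulic radius R = A/P = 235.9/53.01 = 4.449 ft. Q_A = (1.486/0.031)·235.9·4.449^(2/3)·√0.0004699 = 663.1 ft³/s.
Channel B: For a circular section of diameter D = 5.41 ft at depth y = 4.31 ft, the central angle is θ = 2 arccos(1 − 2y/D) = 4.412 rad. Then A = (D²/8)(θ − sin θ) = 19.64 ft² and P = Dθ/2 = 11.93 ft. Hydraulic radius R = A/P = 19.64/11.93 = 1.645 ft. Q_B = (1.486/0.031)·19.64·1.645^(2/3)·√0.0004699 = 28.44 ft³/s.
The larger discharge is 663.1 ft³/s and the smaller is 28.44 ft³/s; the ratio is 23.3.

23.3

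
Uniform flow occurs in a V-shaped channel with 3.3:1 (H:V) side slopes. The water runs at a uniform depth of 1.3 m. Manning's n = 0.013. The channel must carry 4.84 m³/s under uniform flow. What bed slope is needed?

S = 0.00024

For a triangular section with side slope z = 3.3: A = zy² = 3.3×1.3² = 5.577 m²; P = 2y√(1+z²) = 2×1.3×3.448 = 8.965 m.
Hydraulic radius R = A/P = 5.577/8.965 = 0.6221 m.
From Manning's equation, S = [nQ / (1 A R^(2/3))]² = [0.013 × 4.84 / (1 × 5.577 × 0.6221^(2/3))]² = 0.00024.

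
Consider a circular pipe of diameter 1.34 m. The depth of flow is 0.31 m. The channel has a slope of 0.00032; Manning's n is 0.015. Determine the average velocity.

For a circular section of diameter D = 1.34 m at depth y = 0.31 m, the central angle is θ = 2 arccos(1 − 2y/D) = 2.007 rad. Then A = (D²/8)(θ − sin θ) = 0.2471 m² and P = Dθ/2 = 1.345 m.
Hydraulic radius R = A/P = 0.2471/1.345 = 0.1837 m.
From Manning's equation, V = (1/n) R^(2/3) S^(1/2) = (1/0.015) × 0.1837^(2/3) × 0.00032^(1/2) = 0.385 m/s.

V = 0.385 m/s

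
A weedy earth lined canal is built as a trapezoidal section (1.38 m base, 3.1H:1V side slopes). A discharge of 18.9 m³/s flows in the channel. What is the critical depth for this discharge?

At critical depth, Q² T / (g A³) = 1, i.e. A³/T = Q²/g = 18.9²/9.81 = 36.41.
Trying y = 1.57 m: A³/T = 84.89 — too large.
Trying y = 1.13 m: A³/T = 20.03 — too small.
Trying y = 1.3 m: A³/T = 36.85 — ≈ 36.41.

y_c = 1.3 m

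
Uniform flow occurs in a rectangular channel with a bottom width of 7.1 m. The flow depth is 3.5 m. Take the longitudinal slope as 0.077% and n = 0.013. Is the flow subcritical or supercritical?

subcritical

Flow area A = b·y = 7.1 × 3.5 = 24.85 m². Wetted perimeter P = b + 2y = 7.1 + 2×3.5 = 14.1 m.
Hydraulic radius R = A/P = 24.85/14.1 = 1.762 m.
V = (1/n) R^(2/3) √S = (1/0.013) × 1.762^(2/3) × √0.00077 = 3.114 m/s. Hydraulic depth D_h = A/T = 24.85/7.1 = 3.5 m.
Froude number Fr = V/√(g·D_h) = 3.114/√(9.81×3.5) = 0.532, which is less than 1, so the flow is subcritical.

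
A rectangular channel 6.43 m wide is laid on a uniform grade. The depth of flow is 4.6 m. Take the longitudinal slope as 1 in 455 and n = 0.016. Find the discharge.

Q = 133 m³/s

Flow area A = b·y = 6.43 × 4.6 = 29.58 m². Wetted perimeter P = b + 2y = 6.43 + 2×4.6 = 15.63 m.
Hydraulic radius R = A/P = 29.58/15.63 = 1.892 m.
Manning's equation: Q = (1/n) A R^(2/3) S^(1/2) = (1/0.016) × 29.58 × 1.892^(2/3) × 0.002198^(1/2) = 133 m³/s.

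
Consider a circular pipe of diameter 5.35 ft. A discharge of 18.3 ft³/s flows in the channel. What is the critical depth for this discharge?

At critical depth, Q² T / (g A³) = 1, i.e. A³/T = Q²/g = 18.3²/32.2 = 10.4.
Try y = 0.92 ft: A³/T = 4.236 — too small.
Try y = 1.25 ft: A³/T = 14.07 — too large.
Try y = 1.16 ft: A³/T = 10.51 — close enough.

y_c = 1.16 ft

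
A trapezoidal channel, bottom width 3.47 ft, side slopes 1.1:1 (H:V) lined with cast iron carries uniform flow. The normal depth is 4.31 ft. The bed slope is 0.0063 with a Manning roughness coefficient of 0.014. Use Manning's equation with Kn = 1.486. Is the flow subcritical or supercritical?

With bottom width b = 3.47 ft and side slope z = 1.1: A = (b + zy)y = (3.47 + 1.1×4.31)×4.31 = 35.39 ft²; P = b + 2y√(1+z²) = 3.47 + 2×4.31×1.487 = 16.28 ft.
Hydraulic radius R = A/P = 35.39/16.28 = 2.173 ft.
V = (1.486/n) R^(2/3) √S = (1.486/0.014) × 2.173^(2/3) × √0.0063 = 14.13 ft/s. Hydraulic depth D_h = A/T = 35.39/12.95 = 2.732 ft.
Froude number Fr = V/√(g·D_h) = 14.13/√(32.2×2.732) = 1.51, which is greater than 1, so the flow is supercritical.

supercritical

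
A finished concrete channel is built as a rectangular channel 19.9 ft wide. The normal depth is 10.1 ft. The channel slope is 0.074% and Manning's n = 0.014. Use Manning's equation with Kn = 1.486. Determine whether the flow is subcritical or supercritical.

Flow area A = b·y = 19.9 × 10.1 = 201 ft². Wetted perimeter P = b + 2y = 19.9 + 2×10.1 = 40.1 ft.
Hydraulic radius R = A/P = 201/40.1 = 5.012 ft.
V = (1.486/n) R^(2/3) √S = (1.486/0.014) × 5.012^(2/3) × √0.00074 = 8.457 ft/s. Hydraulic depth D_h = A/T = 201/19.9 = 10.1 ft.
Froude number Fr = V/√(g·D_h) = 8.457/√(32.2×10.1) = 0.469, which is less than 1, so the flow is subcritical.

subcritical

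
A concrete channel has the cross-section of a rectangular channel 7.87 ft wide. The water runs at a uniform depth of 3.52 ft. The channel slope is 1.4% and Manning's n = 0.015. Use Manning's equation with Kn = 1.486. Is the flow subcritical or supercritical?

supercritical

Flow area A = b·y = 7.87 × 3.52 = 27.7 ft². Wetted perimeter P = b + 2y = 7.87 + 2×3.52 = 14.91 ft.
Hydraulic radius R = A/P = 27.7/14.91 = 1.858 ft.
V = (1.486/n) R^(2/3) √S = (1.486/0.015) × 1.858^(2/3) × √0.014 = 17.72 ft/s. Hydraulic depth D_h = A/T = 27.7/7.87 = 3.52 ft.
Froude number Fr = V/√(g·D_h) = 17.72/√(32.2×3.52) = 1.66, which is greater than 1, so the flow is supercritical.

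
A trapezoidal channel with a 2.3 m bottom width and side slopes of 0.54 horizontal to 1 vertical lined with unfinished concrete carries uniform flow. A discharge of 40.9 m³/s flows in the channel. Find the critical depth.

y_c = 2.58 m

At critical depth, Q² T / (g A³) = 1, i.e. A³/T = Q²/g = 40.9²/9.81 = 170.5.
At y = 3.19 m: A³/T = 367.8 — high.
At y = 2.19 m: A³/T = 95.1 — low.
At y = 2.58 m: A³/T = 170.1 — matches.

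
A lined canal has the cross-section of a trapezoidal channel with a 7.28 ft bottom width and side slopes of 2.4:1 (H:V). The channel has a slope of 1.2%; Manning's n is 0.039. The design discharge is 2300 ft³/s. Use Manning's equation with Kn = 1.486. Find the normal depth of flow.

Manning's equation rearranged: A R^(2/3) = nQ / (1.486·√S) = 0.039 × 2300 / (1.486 × √0.012) = 551.
Trying y = 8.57 ft: A R^(2/3) = 660.4 — over.
Trying y = 6.73 ft: A R^(2/3) = 379.3 — short.
Trying y = 7.93 ft: A R^(2/3) = 551.8 — matches.

y_n = 7.93 ft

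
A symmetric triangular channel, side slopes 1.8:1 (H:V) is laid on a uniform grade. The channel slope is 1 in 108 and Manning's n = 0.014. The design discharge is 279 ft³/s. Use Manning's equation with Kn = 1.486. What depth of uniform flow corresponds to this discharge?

Manning's equation rearranged: A R^(2/3) = nQ / (1.486·√S) = 0.014 × 279 / (1.486 × √0.009259) = 27.32.
Trying y = 3.93 ft: A R^(2/3) = 39.87 — too large.
Trying y = 2.93 ft: A R^(2/3) = 18.22 — too small.
Trying y = 3.41 ft: A R^(2/3) = 27.31 — close enough.

y_n = 3.41 ft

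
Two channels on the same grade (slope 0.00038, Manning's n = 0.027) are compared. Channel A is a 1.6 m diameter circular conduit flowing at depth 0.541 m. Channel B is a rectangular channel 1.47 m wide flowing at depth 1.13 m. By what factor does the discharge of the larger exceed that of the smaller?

3.6

Channel A: For a circular section of diameter D = 1.6 m at depth y = 0.541 m, the central angle is θ = 2 arccos(1 − 2y/D) = 2.482 rad. Then A = (D²/8)(θ − sin θ) = 0.5983 m² and P = Dθ/2 = 1.986 m. Hydraulic radius R = A/P = 0.5983/1.986 = 0.3013 m. Q_A = (1/0.027)·0.5983·0.3013^(2/3)·√0.00038 = 0.1941 m³/s.
Channel B: Flow area A = b·y = 1.47 × 1.13 = 1.661 m². Wetted perimeter P = b + 2y = 1.47 + 2×1.13 = 3.73 m. Hydraulic radius R = A/P = 1.661/3.73 = 0.4453 m. Q_B = (1/0.027)·1.661·0.4453^(2/3)·√0.00038 = 0.6994 m³/s.
The larger discharge is 0.6994 m³/s and the smaller is 0.1941 m³/s; the ratio is 3.6.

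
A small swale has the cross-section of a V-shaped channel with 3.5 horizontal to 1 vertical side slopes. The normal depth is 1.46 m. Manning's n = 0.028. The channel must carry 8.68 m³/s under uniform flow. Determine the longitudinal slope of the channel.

For a triangular section with side slope z = 3.5: A = zy² = 3.5×1.46² = 7.461 m²; P = 2y√(1+z²) = 2×1.46×3.64 = 10.63 m.
Hydraulic radius R = A/P = 7.461/10.63 = 0.7019 m.
From Manning's equation, S = [nQ / (1 A R^(2/3))]² = [0.028 × 8.68 / (1 × 7.461 × 0.7019^(2/3))]² = 0.0017.

S = 0.0017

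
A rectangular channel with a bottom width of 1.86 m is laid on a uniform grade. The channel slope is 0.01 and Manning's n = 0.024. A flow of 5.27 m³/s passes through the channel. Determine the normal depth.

Manning's equation rearranged: A R^(2/3) = nQ / (1·√S) = 0.024 × 5.27 / (√0.01) = 1.265.
Trying y = 0.898 m: A R^(2/3) = 0.9908 — low.
Trying y = 1.08 m: A R^(2/3) = 1.265 — close enough.

y_n = 1.08 m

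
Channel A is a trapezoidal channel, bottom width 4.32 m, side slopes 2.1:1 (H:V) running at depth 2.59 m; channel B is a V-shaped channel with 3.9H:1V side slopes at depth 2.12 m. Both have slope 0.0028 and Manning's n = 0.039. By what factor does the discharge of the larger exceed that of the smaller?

1.89

Channel A: With bottom width b = 4.32 m and side slope z = 2.1: A = (b + zy)y = (4.32 + 2.1×2.59)×2.59 = 25.28 m²; P = b + 2y√(1+z²) = 4.32 + 2×2.59×2.326 = 16.37 m. Hydraulic radius R = A/P = 25.28/16.37 = 1.544 m. Q_A = (1/0.039)·25.28·1.544^(2/3)·√0.0028 = 45.82 m³/s.
Channel B: For a triangular section with side slope z = 3.9: A = zy² = 3.9×2.12² = 17.53 m²; P = 2y√(1+z²) = 2×2.12×4.026 = 17.07 m. Hydraulic radius R = A/P = 17.53/17.07 = 1.027 m. Q_B = (1/0.039)·17.53·1.027^(2/3)·√0.0028 = 24.2 m³/s.
The larger discharge is 45.82 m³/s and the smaller is 24.2 m³/s; the ratio is 1.89.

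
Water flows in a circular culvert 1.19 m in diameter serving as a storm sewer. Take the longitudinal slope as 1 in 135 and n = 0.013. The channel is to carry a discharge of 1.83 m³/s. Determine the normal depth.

Manning's equation rearranged: A R^(2/3) = nQ / (1·√S) = 0.013 × 1.83 / (√0.007407) = 0.2764.
Try y = 0.797 m: A R^(2/3) = 0.391 — too large.
Try y = 0.635 m: A R^(2/3) = 0.2763 — matches.

y_n = 0.635 m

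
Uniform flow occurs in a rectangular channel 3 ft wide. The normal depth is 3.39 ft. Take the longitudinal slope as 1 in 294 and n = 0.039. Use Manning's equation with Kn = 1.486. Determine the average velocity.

V = 2.28 ft/s

Flow area A = b·y = 3 × 3.39 = 10.17 ft². Wetted perimeter P = b + 2y = 3 + 2×3.39 = 9.78 ft.
Hydraulic radius R = A/P = 10.17/9.78 = 1.04 ft.
From Manning's equation, V = (1.486/n) R^(2/3) S^(1/2) = (1.486/0.039) × 1.04^(2/3) × 0.003401^(1/2) = 2.28 ft/s.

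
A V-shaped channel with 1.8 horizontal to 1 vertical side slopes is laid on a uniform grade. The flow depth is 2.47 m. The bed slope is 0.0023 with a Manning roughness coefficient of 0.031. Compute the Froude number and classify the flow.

subcritical

For a triangular section with side slope z = 1.8: A = zy² = 1.8×2.47² = 10.98 m²; P = 2y√(1+z²) = 2×2.47×2.059 = 10.17 m.
Hydraulic radius R = A/P = 10.98/10.17 = 1.08 m.
V = (1/n) R^(2/3) √S = (1/0.031) × 1.08^(2/3) × √0.0023 = 1.628 m/s. Hydraulic depth D_h = A/T = 10.98/8.892 = 1.235 m.
Froude number Fr = V/√(g·D_h) = 1.628/√(9.81×1.235) = 0.468, which is less than 1, so the flow is subcritical.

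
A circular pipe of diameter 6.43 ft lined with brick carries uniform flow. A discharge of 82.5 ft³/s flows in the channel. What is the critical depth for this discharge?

y_c = 2.38 ft

At critical depth, Q² T / (g A³) = 1, i.e. A³/T = Q²/g = 82.5²/32.2 = 211.4.
Trying y = 2.14 ft: A³/T = 139.5 — low.
Trying y = 2.58 ft: A³/T = 286.6 — high.
Trying y = 2.38 ft: A³/T = 210.2 — matches.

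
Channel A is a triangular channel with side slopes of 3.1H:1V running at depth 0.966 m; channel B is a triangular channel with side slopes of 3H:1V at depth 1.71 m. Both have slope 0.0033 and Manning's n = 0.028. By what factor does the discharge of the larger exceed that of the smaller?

Channel A: For a triangular section with side slope z = 3.1: A = zy² = 3.1×0.966² = 2.893 m²; P = 2y√(1+z²) = 2×0.966×3.257 = 6.293 m. Hydraulic radius R = A/P = 2.893/6.293 = 0.4597 m. Q_A = (1/0.028)·2.893·0.4597^(2/3)·√0.0033 = 3.535 m³/s.
Channel B: For a triangular section with side slope z = 3: A = zy² = 3×1.71² = 8.772 m²; P = 2y√(1+z²) = 2×1.71×3.162 = 10.81 m. Hydraulic radius R = A/P = 8.772/10.81 = 0.8111 m. Q_B = (1/0.028)·8.772·0.8111^(2/3)·√0.0033 = 15.65 m³/s.
The larger discharge is 15.65 m³/s and the smaller is 3.535 m³/s; the ratio is 4.43.

4.43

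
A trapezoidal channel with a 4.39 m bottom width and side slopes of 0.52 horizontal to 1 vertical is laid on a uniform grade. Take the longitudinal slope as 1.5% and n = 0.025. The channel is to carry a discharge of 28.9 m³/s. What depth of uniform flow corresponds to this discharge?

y_n = 1.27 m

Manning's equation rearranged: A R^(2/3) = nQ / (1·√S) = 0.025 × 28.9 / (√0.015) = 5.899.
Try y = 1.39 m: A R^(2/3) = 6.842 — too large.
Try y = 1.11 m: A R^(2/3) = 4.751 — too small.
Try y = 1.27 m: A R^(2/3) = 5.909 — ≈ 5.899.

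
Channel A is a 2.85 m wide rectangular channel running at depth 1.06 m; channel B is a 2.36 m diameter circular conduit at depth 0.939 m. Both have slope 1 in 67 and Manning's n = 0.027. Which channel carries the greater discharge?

Channel A: Flow area A = b·y = 2.85 × 1.06 = 3.021 m². Wetted perimeter P = b + 2y = 2.85 + 2×1.06 = 4.97 m. Hydraulic radius R = A/P = 3.021/4.97 = 0.6078 m. Q_A = (1/0.027)·3.021·0.6078^(2/3)·√0.01493 = 9.809 m³/s.
Channel B: For a circular section of diameter D = 2.36 m at depth y = 0.939 m, the central angle is θ = 2 arccos(1 − 2y/D) = 2.73 rad. Then A = (D²/8)(θ − sin θ) = 1.622 m² and P = Dθ/2 = 3.222 m. Hydraulic radius R = A/P = 1.622/3.222 = 0.5036 m. Q_B = (1/0.027)·1.622·0.5036^(2/3)·√0.01493 = 4.647 m³/s.
Q_A = 9.809 m³/s vs Q_B = 4.647 m³/s, so channel A carries more.

channel A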